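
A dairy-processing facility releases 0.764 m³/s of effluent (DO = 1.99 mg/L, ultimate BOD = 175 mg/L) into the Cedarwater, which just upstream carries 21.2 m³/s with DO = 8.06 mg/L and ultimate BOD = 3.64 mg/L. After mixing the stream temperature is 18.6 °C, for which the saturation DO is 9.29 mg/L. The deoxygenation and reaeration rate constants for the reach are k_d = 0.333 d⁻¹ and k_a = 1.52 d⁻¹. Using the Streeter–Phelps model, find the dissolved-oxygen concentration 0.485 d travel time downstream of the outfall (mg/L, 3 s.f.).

DO ≈ 7.60 mg/L

Mixed DO = (21.2×8.06 + 0.764×1.99)/(21.2+0.764) = 172.4/21.96 = 7.849 mg/L.
Mixed L₀ = (21.2×3.64 + 0.764×175)/(21.96) = 210.9/21.96 = 9.601 mg/L.
Initial deficit D₀ = C_s − DO₀ = 9.29 − 7.849 = 1.441 mg/L.
D(0.485) = [0.333×9.601/(1.52−0.333)](e^(−0.333×0.485) − e^(−1.52×0.485)) + 1.441 e^(−1.52×0.485)
= 2.693 × (0.8509 − 0.4785) + 1.441 × 0.4785 = 1.693 mg/L.
DO = 9.29 − 1.693 = 7.597 mg/L.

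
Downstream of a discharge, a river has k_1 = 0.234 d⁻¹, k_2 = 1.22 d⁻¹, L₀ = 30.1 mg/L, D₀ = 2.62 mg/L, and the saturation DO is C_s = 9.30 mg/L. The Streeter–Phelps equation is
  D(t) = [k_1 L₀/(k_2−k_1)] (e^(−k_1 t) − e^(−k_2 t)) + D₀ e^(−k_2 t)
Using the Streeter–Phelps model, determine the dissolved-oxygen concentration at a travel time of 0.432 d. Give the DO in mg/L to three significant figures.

DO ≈ 5.51 mg/L

k_1 L₀/(k_2−k_1) = 0.234×30.1/(1.22−0.234) = 7.043/0.9860 = 7.143 mg/L.
e^(−k_1 t) = e^(−0.234×0.4320) = 0.9039; e^(−k_2 t) = e^(−1.22×0.4320) = 0.5903.
D = 7.143 × (0.9039 − 0.5903) + 2.62 × 0.5903 = 2.239 + 1.547 = 3.786 mg/L.
DO = C_s − D = 9.30 − 3.786 = 5.514 mg/L.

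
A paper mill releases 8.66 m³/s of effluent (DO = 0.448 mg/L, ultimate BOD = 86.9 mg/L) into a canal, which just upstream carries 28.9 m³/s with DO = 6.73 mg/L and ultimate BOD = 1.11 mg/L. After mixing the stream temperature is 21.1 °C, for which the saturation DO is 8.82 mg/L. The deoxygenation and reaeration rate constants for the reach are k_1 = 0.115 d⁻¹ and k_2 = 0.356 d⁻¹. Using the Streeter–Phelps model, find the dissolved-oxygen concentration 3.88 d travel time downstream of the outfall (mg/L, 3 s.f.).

DO ≈ 4.06 mg/L

Mixed DO = (28.9×6.73 + 8.66×0.448)/(28.9+8.66) = 198.4/37.56 = 5.282 mg/L.
Mixed L₀ = (28.9×1.11 + 8.66×86.9)/(37.56) = 784.6/37.56 = 20.89 mg/L.
Initial deficit D₀ = C_s − DO₀ = 8.82 − 5.282 = 3.538 mg/L.
D(3.88) = [0.115×20.89/(0.356−0.115)](e^(−0.115×3.88) − e^(−0.356×3.88)) + 3.538 e^(−0.356×3.88)
= 9.968 × (0.6401 − 0.2513) + 3.538 × 0.2513 = 4.765 mg/L.
DO = 8.82 − 4.765 = 4.055 mg/L.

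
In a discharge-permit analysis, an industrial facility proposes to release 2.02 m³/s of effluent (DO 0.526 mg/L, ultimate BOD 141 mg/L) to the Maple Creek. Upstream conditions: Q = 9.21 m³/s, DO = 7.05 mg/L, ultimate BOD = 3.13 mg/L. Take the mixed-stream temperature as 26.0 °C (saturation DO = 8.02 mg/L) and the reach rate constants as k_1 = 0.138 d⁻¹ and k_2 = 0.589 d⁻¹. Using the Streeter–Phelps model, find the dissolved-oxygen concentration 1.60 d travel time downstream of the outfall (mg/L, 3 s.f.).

Mixed DO = (9.21×7.05 + 2.02×0.526)/(9.21+2.02) = 65.99/11.23 = 5.876 mg/L.
Mixed L₀ = (9.21×3.13 + 2.02×141)/(11.23) = 313.6/11.23 = 27.93 mg/L.
Initial deficit D₀ = C_s − DO₀ = 8.02 − 5.876 = 2.144 mg/L.
D(1.60) = [0.138×27.93/(0.589−0.138)](e^(−0.138×1.60) − e^(−0.589×1.60)) + 2.144 e^(−0.589×1.60)
= 8.546 × (0.8019 − 0.3897) + 2.144 × 0.3897 = 4.358 mg/L.
DO = 8.02 − 4.358 = 3.662 mg/L.

DO ≈ 3.66 mg/L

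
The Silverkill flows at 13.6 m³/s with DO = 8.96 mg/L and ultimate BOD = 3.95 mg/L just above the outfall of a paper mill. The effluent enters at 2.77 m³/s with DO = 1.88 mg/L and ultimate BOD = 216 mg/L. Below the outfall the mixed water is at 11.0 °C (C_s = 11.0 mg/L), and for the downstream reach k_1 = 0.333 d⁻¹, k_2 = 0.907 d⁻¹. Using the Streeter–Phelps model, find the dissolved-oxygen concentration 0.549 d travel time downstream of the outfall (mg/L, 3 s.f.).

DO ≈ 3.83 mg/L

Mixed DO = (13.6×8.96 + 2.77×1.88)/(13.6+2.77) = 127.1/16.37 = 7.762 mg/L.
Mixed L₀ = (13.6×3.95 + 2.77×216)/(16.37) = 652.0/16.37 = 39.83 mg/L.
Initial deficit D₀ = C_s − DO₀ = 11.0 − 7.762 = 3.238 mg/L.
D(0.549) = [0.333×39.83/(0.907−0.333)](e^(−0.333×0.549) − e^(−0.907×0.549)) + 3.238 e^(−0.907×0.549)
= 23.11 × (0.8329 − 0.6078) + 3.238 × 0.6078 = 7.171 mg/L.
DO = 11.0 − 7.171 = 3.829 mg/L.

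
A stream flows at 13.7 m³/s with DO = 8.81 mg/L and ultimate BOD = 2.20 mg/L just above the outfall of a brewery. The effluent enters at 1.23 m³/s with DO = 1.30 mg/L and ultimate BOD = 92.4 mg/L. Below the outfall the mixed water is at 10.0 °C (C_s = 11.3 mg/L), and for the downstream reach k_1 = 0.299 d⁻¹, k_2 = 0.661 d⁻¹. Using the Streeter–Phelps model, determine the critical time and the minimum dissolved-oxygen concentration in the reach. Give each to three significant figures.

Mixed DO = (13.7×8.81 + 1.23×1.30)/(13.7+1.23) = 122.3/14.93 = 8.191 mg/L.
Mixed L₀ = (13.7×2.20 + 1.23×92.4)/(14.93) = 143.8/14.93 = 9.631 mg/L.
Initial deficit D₀ = C_s − DO₀ = 11.3 − 8.191 = 3.109 mg/L.
t_c = (1/0.3620) ln[(0.661/0.299)(1 − 3.109×0.3620/(0.299×9.631))] = 2.762 × ln(1.347) = 0.8224 d.
D_c = (0.299/0.661) × 9.631 × e^(−0.299×0.8224) = 0.4523 × 9.631 × 0.7820 = 3.407 mg/L.
Minimum DO = 11.3 − 3.407 = 7.893 mg/L.

t_c ≈ 0.822 d; minimum DO ≈ 7.89 mg/L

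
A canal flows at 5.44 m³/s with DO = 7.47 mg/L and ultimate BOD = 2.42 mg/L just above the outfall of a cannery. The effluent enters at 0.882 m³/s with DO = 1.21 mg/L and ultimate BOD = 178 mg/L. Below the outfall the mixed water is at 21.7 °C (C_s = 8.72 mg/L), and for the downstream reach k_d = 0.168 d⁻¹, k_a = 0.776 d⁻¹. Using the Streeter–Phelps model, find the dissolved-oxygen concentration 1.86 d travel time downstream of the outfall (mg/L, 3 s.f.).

DO ≈ 4.53 mg/L

Mixed DO = (5.44×7.47 + 0.882×1.21)/(5.44+0.882) = 41.70/6.322 = 6.597 mg/L.
Mixed L₀ = (5.44×2.42 + 0.882×178)/(6.322) = 170.2/6.322 = 26.92 mg/L.
Initial deficit D₀ = C_s − DO₀ = 8.72 − 6.597 = 2.123 mg/L.
D(1.86) = [0.168×26.92/(0.776−0.168)](e^(−0.168×1.86) − e^(−0.776×1.86)) + 2.123 e^(−0.776×1.86)
= 7.437 × (0.7316 − 0.2361) + 2.123 × 0.2361 = 4.187 mg/L.
DO = 8.72 − 4.187 = 4.533 mg/L.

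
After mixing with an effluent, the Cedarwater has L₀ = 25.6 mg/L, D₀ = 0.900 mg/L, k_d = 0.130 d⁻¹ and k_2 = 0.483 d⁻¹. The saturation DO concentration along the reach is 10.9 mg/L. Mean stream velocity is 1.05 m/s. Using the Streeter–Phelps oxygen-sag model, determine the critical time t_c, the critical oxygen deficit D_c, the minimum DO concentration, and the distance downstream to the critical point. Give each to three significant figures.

t_c ≈ 3.43 d; D_c ≈ 4.41 mg/L; min DO ≈ 6.49 mg/L; x_c ≈ 312 km

With k_2/k_d = 3.715 and 1 − D₀(k_2−k_d)/(k_d L₀) = 0.9045,
t_c = ln(3.715 × 0.9045) / (0.483 − 0.130) = ln(3.361) / 0.3530 = 1.212/0.3530 = 3.434 d.
D_c = (k_d/k_2) L₀ e^(−k_d t_c) = (0.130/0.483) × 25.6 × e^(−0.130×3.434) = 0.2692 × 25.6 × 0.6399 = 4.409 mg/L.
Minimum DO = C_s − D_c = 10.9 − 4.409 = 6.491 mg/L.
x_c = v t_c = 1.05 m/s × 3.434 d × 86400 s/d = 311500 m ≈ 312 km.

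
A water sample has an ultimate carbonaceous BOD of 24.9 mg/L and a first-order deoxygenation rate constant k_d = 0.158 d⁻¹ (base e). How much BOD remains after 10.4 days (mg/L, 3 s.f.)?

L_t = L₀ e^(−k_d t) = 24.9 × e^(−0.158×10.4) = 24.9 × 0.1934 = 4.815 mg/L.

L ≈ 4.81 mg/L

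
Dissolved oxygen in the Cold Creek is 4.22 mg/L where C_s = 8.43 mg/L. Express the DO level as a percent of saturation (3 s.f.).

50.1 % saturation

% saturation = C/C_s × 100 = 4.22/8.43 × 100 = 50.1 %.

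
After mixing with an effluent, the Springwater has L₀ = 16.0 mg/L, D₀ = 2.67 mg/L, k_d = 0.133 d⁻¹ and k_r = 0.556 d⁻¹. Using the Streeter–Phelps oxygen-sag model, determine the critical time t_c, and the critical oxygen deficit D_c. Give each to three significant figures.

t_c ≈ 1.59 d; D_c ≈ 3.10 mg/L

t_c = [1/(k_r−k_d)] ln[(k_r/k_d)(1 − D₀(k_r−k_d)/(k_d L₀))]
= [1/(0.556−0.133)] ln[(0.556/0.133)(1 − 2.67×0.4230/(0.133×16.0))]
= (1/0.4230) ln[4.180 × 0.4693] = 2.364 × ln(1.962) = 2.364 × 0.6738 = 1.593 d.
L(t_c) = L₀ e^(−k_d t_c) = 16.0 × 0.8091 = 12.95 mg/L, and at the critical point k_r D_c = k_d L, so D_c = (0.133/0.556) × 12.95 = 3.097 mg/L.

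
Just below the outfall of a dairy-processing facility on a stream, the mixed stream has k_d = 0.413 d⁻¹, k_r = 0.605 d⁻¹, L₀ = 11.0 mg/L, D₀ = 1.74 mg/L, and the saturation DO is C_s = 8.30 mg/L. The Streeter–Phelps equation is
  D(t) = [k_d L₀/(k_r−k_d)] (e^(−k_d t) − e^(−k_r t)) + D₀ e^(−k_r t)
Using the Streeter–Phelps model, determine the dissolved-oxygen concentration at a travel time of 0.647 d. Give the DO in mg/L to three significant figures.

DO ≈ 5.01 mg/L

k_d L₀/(k_r−k_d) = 0.413×11.0/(0.605−0.413) = 4.543/0.1920 = 23.66 mg/L.
e^(−k_d t) = e^(−0.413×0.6470) = 0.7655; e^(−k_r t) = e^(−0.605×0.6470) = 0.6761.
D = 23.66 × (0.7655 − 0.6761) + 1.74 × 0.6761 = 2.116 + 1.176 = 3.292 mg/L.
DO = C_s − D = 8.30 − 3.292 = 5.008 mg/L.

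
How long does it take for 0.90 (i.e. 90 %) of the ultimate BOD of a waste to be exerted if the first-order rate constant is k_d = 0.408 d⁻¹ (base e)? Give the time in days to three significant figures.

t ≈ 5.64 d

y/L₀ = 1 − e^(−k_d t) = 0.90 ⇒ e^(−k_d t) = 0.100
t = −ln(0.100) / 0.408 = 2.303 / 0.408 = 5.644 d.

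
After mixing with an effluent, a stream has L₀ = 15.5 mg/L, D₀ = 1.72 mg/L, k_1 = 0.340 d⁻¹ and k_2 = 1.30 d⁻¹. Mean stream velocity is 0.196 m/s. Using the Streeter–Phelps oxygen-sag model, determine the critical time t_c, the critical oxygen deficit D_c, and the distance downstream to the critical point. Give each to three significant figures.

t_c ≈ 1.01 d; D_c ≈ 2.88 mg/L; x_c ≈ 17.0 km

t_c = [1/(k_2−k_1)] ln[(k_2/k_1)(1 − D₀(k_2−k_1)/(k_1 L₀))]
= [1/(1.30−0.340)] ln[(1.30/0.340)(1 − 1.72×0.9600/(0.340×15.5))]
= (1/0.9600) ln[3.824 × 0.6867] = 1.042 × ln(2.626) = 1.042 × 0.9653 = 1.006 d.
D_c = (k_1/k_2) L₀ e^(−k_1 t_c) = (0.340/1.30) × 15.5 × e^(−0.340×1.006) = 0.2615 × 15.5 × 0.7104 = 2.880 mg/L.
x_c = v t_c = 0.196 m/s × 1.006 d × 86400 s/d = 17030 m ≈ 17.0 km.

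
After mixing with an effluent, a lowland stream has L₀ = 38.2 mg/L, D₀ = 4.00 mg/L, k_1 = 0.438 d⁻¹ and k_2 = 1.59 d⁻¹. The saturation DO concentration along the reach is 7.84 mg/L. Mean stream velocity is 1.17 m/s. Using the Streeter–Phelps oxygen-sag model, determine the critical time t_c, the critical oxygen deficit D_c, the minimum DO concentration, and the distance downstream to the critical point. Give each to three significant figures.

t_c ≈ 0.840 d; D_c ≈ 7.29 mg/L; min DO ≈ 0.555 mg/L; x_c ≈ 84.9 km

With k_2/k_1 = 3.630 and 1 − D₀(k_2−k_1)/(k_1 L₀) = 0.7246,
t_c = ln(3.630 × 0.7246) / (1.59 − 0.438) = ln(2.630) / 1.152 = 0.9671/1.152 = 0.8395 d.
D_c = (k_1/k_2) L₀ e^(−k_1 t_c) = (0.438/1.59) × 38.2 × e^(−0.438×0.8395) = 0.2755 × 38.2 × 0.6923 = 7.285 mg/L.
Minimum DO = C_s − D_c = 7.84 − 7.285 = 0.5547 mg/L.
x_c = v t_c = 1.17 m/s × 0.8395 d × 86400 s/d = 84870 m ≈ 84.9 km.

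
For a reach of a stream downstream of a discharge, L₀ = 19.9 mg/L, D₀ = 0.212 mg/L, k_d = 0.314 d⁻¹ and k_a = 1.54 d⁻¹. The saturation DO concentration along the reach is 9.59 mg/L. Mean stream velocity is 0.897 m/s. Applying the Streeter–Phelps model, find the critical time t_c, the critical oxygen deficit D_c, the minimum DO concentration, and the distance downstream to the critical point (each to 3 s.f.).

t_c ≈ 1.26 d; D_c ≈ 2.73 mg/L; min DO ≈ 6.86 mg/L; x_c ≈ 97.8 km

At the critical point dD/dt = 0, so k_d L₀ e^(−k_d t) = k_a D. Substituting D(t) from the Streeter–Phelps equation and solving for t gives
t_c = ln[(k_a/k_d)(1 − D₀(k_a−k_d)/(k_d L₀))] / (k_a−k_d).
Here k_a−k_d = 1.226 d⁻¹ and 1 − D₀(k_a−k_d)/(k_d L₀) = 1 − 0.212×1.226/(0.314×19.9) = 0.9584, so
t_c = ln(4.904 × 0.9584) / 1.226 = 1.548 / 1.226 = 1.262 d.
D_c = (k_d/k_a) L₀ e^(−k_d t_c) = (0.314/1.54) × 19.9 × e^(−0.314×1.262) = 0.2039 × 19.9 × 0.6727 = 2.730 mg/L.
Minimum DO = C_s − D_c = 9.59 − 2.730 = 6.860 mg/L.
x_c = v t_c = 0.897 m/s × 1.262 d × 86400 s/d = 97830 m ≈ 97.8 km.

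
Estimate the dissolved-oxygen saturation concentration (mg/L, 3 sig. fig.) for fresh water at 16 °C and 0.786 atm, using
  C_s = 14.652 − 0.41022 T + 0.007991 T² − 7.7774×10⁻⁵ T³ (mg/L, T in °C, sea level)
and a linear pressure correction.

C_s ≈ 7.72 mg/L

At sea level: C_s = 14.652 − 0.41022×16 + 0.007991×16² − 7.7774×10⁻⁵×16³ = 9.816 mg/L.
Pressure correction: C_s' = 9.816 × 0.786 = 7.715 mg/L.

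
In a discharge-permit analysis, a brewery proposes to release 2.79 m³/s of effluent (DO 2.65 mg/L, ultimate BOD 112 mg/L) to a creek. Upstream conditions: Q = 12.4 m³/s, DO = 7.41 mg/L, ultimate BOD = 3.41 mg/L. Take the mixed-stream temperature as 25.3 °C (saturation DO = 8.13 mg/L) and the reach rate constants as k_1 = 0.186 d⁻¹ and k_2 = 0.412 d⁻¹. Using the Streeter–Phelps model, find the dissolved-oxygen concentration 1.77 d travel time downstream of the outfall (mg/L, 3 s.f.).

Mixed DO = (12.4×7.41 + 2.79×2.65)/(12.4+2.79) = 99.28/15.19 = 6.536 mg/L.
Mixed L₀ = (12.4×3.41 + 2.79×112)/(15.19) = 354.8/15.19 = 23.36 mg/L.
Initial deficit D₀ = C_s − DO₀ = 8.13 − 6.536 = 1.594 mg/L.
D(1.77) = [0.186×23.36/(0.412−0.186)](e^(−0.186×1.77) − e^(−0.412×1.77)) + 1.594 e^(−0.412×1.77)
= 19.22 × (0.7195 − 0.4823) + 1.594 × 0.4823 = 5.328 mg/L.
DO = 8.13 − 5.328 = 2.802 mg/L.

DO ≈ 2.80 mg/L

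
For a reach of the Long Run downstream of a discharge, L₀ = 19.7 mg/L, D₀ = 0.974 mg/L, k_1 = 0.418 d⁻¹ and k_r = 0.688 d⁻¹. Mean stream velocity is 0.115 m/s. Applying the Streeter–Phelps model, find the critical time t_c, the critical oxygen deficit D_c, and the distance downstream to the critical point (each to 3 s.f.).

At the critical point dD/dt = 0, so k_1 L₀ e^(−k_1 t) = k_r D. Substituting D(t) from the Streeter–Phelps equation and solving for t gives
t_c = ln[(k_r/k_1)(1 − D₀(k_r−k_1)/(k_1 L₀))] / (k_r−k_1).
Here k_r−k_1 = 0.2700 d⁻¹ and 1 − D₀(k_r−k_1)/(k_1 L₀) = 1 − 0.974×0.2700/(0.418×19.7) = 0.9681, so
t_c = ln(1.646 × 0.9681) / 0.2700 = 0.4659 / 0.2700 = 1.725 d.
D_c = (k_1/k_r) L₀ e^(−k_1 t_c) = (0.418/0.688) × 19.7 × e^(−0.418×1.725) = 0.6076 × 19.7 × 0.4862 = 5.819 mg/L.
x_c = v t_c = 0.115 m/s × 1.725 d × 86400 s/d = 17140 m ≈ 17.1 km.

t_c ≈ 1.73 d; D_c ≈ 5.82 mg/L; x_c ≈ 17.1 km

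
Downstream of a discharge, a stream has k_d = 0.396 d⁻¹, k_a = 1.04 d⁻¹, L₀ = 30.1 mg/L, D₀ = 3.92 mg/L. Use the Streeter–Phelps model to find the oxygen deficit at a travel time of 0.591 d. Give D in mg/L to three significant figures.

D ≈ 6.76 mg/L

k_d L₀/(k_a−k_d) = 0.396×30.1/(1.04−0.396) = 11.92/0.6440 = 18.51 mg/L.
e^(−k_d t) = e^(−0.396×0.5910) = 0.7913; e^(−k_a t) = e^(−1.04×0.5910) = 0.5408.
D = 18.51 × (0.7913 − 0.5408) + 3.92 × 0.5408 = 4.636 + 2.120 = 6.756 mg/L.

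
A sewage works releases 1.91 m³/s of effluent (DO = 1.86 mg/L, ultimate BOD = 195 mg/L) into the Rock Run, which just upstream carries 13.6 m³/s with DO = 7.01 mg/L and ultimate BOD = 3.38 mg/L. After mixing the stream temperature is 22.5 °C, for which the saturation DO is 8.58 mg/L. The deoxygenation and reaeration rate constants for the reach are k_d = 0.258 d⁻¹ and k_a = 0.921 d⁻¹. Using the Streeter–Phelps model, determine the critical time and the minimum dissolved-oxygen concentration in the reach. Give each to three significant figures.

t_c ≈ 1.56 d; minimum DO ≈ 3.53 mg/L

Mixed DO = (13.6×7.01 + 1.91×1.86)/(13.6+1.91) = 98.89/15.51 = 6.376 mg/L.
Mixed L₀ = (13.6×3.38 + 1.91×195)/(15.51) = 418.4/15.51 = 26.98 mg/L.
Initial deficit D₀ = C_s − DO₀ = 8.58 − 6.376 = 2.204 mg/L.
t_c = (1/0.6630) ln[(0.921/0.258)(1 − 2.204×0.6630/(0.258×26.98))] = 1.508 × ln(2.820) = 1.564 d.
D_c = (0.258/0.921) × 26.98 × e^(−0.258×1.564) = 0.2801 × 26.98 × 0.6680 = 5.048 mg/L.
Minimum DO = 8.58 − 5.048 = 3.532 mg/L.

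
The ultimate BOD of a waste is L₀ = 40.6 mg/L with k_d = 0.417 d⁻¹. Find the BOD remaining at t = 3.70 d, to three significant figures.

L_t = L₀ e^(−k_d t) = 40.6 × e^(−0.417×3.70) = 40.6 × 0.2138 = 8.679 mg/L.

L ≈ 8.68 mg/L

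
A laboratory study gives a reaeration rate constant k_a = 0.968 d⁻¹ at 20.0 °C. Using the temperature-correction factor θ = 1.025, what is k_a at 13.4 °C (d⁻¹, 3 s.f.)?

k_a(T₂) = k_a(T₁) · θ^(T₂−T₁) = 0.968 × 1.025^(13.4−20.0)
= 0.968 × 1.025^-6.60 = 0.968 × 0.8496 = 0.8224 d⁻¹.

k_a ≈ 0.822 d⁻¹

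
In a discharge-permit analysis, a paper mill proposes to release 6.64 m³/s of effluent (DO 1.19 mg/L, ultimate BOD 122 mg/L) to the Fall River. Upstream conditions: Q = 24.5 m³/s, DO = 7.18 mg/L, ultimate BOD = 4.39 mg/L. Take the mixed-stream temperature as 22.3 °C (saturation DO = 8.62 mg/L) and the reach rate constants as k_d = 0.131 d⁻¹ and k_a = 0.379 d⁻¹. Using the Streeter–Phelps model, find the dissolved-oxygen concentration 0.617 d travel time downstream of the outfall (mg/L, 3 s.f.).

DO ≈ 4.43 mg/L

Mixed DO = (24.5×7.18 + 6.64×1.19)/(24.5+6.64) = 183.8/31.14 = 5.903 mg/L.
Mixed L₀ = (24.5×4.39 + 6.64×122)/(31.14) = 917.6/31.14 = 29.47 mg/L.
Initial deficit D₀ = C_s − DO₀ = 8.62 − 5.903 = 2.717 mg/L.
D(0.617) = [0.131×29.47/(0.379−0.131)](e^(−0.131×0.617) − e^(−0.379×0.617)) + 2.717 e^(−0.379×0.617)
= 15.57 × (0.9224 − 0.7915) + 2.717 × 0.7915 = 4.188 mg/L.
DO = 8.62 − 4.188 = 4.432 mg/L.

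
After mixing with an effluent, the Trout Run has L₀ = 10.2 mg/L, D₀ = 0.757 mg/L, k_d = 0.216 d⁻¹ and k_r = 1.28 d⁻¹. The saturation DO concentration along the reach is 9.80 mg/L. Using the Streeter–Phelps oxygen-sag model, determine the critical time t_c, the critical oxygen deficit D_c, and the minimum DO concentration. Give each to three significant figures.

t_c ≈ 1.24 d; D_c ≈ 1.32 mg/L; min DO ≈ 8.48 mg/L

t_c = [1/(k_r−k_d)] ln[(k_r/k_d)(1 − D₀(k_r−k_d)/(k_d L₀))]
= [1/(1.28−0.216)] ln[(1.28/0.216)(1 − 0.757×1.064/(0.216×10.2))]
= (1/1.064) ln[5.926 × 0.6344] = 0.9398 × ln(3.760) = 0.9398 × 1.324 = 1.245 d.
L(t_c) = L₀ e^(−k_d t_c) = 10.2 × 0.7643 = 7.795 mg/L, and at the critical point k_r D_c = k_d L, so D_c = (0.216/1.28) × 7.795 = 1.315 mg/L.
Minimum DO = C_s − D_c = 9.80 − 1.315 = 8.485 mg/L.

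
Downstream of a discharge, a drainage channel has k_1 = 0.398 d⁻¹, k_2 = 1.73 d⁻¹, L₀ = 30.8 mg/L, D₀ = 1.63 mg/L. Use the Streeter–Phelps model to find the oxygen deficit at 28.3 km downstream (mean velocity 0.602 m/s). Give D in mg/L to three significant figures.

D ≈ 4.46 mg/L

Travel time t = x/v = 28.3 km / (0.602 m/s) = 28300 m / 0.602 m/s = 47010 s = 0.5441 d.
k_1 L₀/(k_2−k_1) = 0.398×30.8/(1.73−0.398) = 12.26/1.332 = 9.203 mg/L.
e^(−k_1 t) = e^(−0.398×0.5441) = 0.8053; e^(−k_2 t) = e^(−1.73×0.5441) = 0.3901.
D = 9.203 × (0.8053 − 0.3901) + 1.63 × 0.3901 = 3.821 + 0.6359 = 4.457 mg/L.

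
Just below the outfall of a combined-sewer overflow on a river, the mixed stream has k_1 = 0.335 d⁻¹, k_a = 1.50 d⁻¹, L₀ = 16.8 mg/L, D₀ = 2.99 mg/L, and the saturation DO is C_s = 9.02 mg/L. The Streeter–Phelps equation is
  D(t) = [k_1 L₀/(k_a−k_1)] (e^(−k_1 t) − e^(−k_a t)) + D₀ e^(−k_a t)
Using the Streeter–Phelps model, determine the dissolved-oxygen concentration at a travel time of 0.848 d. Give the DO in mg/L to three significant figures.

k_1 L₀/(k_a−k_1) = 0.335×16.8/(1.50−0.335) = 5.628/1.165 = 4.831 mg/L.
e^(−k_1 t) = e^(−0.335×0.8480) = 0.7527; e^(−k_a t) = e^(−1.50×0.8480) = 0.2803.
D = 4.831 × (0.7527 − 0.2803) + 2.99 × 0.2803 = 2.282 + 0.8380 = 3.120 mg/L.
DO = C_s − D = 9.02 − 3.120 = 5.900 mg/L.

DO ≈ 5.90 mg/L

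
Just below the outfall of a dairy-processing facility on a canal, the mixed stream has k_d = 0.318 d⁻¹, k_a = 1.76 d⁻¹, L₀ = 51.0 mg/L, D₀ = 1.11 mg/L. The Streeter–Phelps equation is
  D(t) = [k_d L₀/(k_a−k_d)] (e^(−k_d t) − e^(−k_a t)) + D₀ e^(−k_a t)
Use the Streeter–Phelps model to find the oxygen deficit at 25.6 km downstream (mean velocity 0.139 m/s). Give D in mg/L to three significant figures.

D ≈ 5.47 mg/L

Travel time t = x/v = 25.6 km / (0.139 m/s) = 25600 m / 0.139 m/s = 184200 s = 2.132 d.
k_d L₀/(k_a−k_d) = 0.318×51.0/(1.76−0.318) = 16.22/1.442 = 11.25 mg/L.
e^(−k_d t) = e^(−0.318×2.132) = 0.5077; e^(−k_a t) = e^(−1.76×2.132) = 0.02348.
D = 11.25 × (0.5077 − 0.02348) + 1.11 × 0.02348 = 5.446 + 0.02606 = 5.472 mg/L.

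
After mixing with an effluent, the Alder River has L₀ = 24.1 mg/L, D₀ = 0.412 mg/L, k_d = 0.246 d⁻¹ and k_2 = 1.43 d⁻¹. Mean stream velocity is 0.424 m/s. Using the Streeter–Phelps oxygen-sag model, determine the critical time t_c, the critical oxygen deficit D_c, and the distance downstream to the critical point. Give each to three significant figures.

t_c = [1/(k_2−k_d)] ln[(k_2/k_d)(1 − D₀(k_2−k_d)/(k_d L₀))]
= [1/(1.43−0.246)] ln[(1.43/0.246)(1 − 0.412×1.184/(0.246×24.1))]
= (1/1.184) ln[5.813 × 0.9177] = 0.8446 × ln(5.335) = 0.8446 × 1.674 = 1.414 d.
D_c = (k_d/k_2) L₀ e^(−k_d t_c) = (0.246/1.43) × 24.1 × e^(−0.246×1.414) = 0.1720 × 24.1 × 0.7062 = 2.928 mg/L.
x_c = v t_c = 0.424 m/s × 1.414 d × 86400 s/d = 51800 m ≈ 51.8 km.

t_c ≈ 1.41 d; D_c ≈ 2.93 mg/L; x_c ≈ 51.8 km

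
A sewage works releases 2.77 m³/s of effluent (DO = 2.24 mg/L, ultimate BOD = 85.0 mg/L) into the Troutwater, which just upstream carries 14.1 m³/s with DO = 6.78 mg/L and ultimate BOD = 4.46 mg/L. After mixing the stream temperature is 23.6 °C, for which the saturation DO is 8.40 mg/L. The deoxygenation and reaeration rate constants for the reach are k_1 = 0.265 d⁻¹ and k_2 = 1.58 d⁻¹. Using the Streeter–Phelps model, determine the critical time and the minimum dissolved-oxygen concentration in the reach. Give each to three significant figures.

t_c ≈ 0.529 d; minimum DO ≈ 5.82 mg/L

Mixed DO = (14.1×6.78 + 2.77×2.24)/(14.1+2.77) = 101.8/16.87 = 6.035 mg/L.
Mixed L₀ = (14.1×4.46 + 2.77×85.0)/(16.87) = 298.3/16.87 = 17.68 mg/L.
Initial deficit D₀ = C_s − DO₀ = 8.40 − 6.035 = 2.365 mg/L.
t_c = (1/1.315) ln[(1.58/0.265)(1 − 2.365×1.315/(0.265×17.68))] = 0.7605 × ln(2.005) = 0.5289 d.
D_c = (0.265/1.58) × 17.68 × e^(−0.265×0.5289) = 0.1677 × 17.68 × 0.8692 = 2.578 mg/L.
Minimum DO = 8.40 − 2.578 = 5.822 mg/L.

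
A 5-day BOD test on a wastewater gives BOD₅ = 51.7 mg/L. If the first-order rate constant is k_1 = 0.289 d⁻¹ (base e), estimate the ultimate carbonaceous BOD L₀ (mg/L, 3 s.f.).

BOD₅ = L₀(1 − e^(−5k_1)) ⇒ L₀ = BOD₅ / (1 − e^(−5×0.289))
= 51.7 / (1 − 0.2357) = 51.7 / 0.7643 = 67.65 mg/L.

L₀ ≈ 67.6 mg/L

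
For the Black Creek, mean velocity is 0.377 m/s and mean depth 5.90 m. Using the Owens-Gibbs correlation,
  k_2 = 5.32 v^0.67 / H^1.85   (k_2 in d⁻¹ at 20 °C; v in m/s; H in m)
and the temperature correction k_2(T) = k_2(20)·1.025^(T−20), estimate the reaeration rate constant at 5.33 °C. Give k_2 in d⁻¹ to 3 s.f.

k_2(20) = 5.32 × 0.377^0.67 / 5.90^1.85 = 5.32 × 0.5202 / 26.67 = 0.1037 d⁻¹.
k_2(5.33) = 0.1037 × 1.025^(5.33−20) = 0.1037 × 0.6961 = 0.07222 d⁻¹.

k_2 ≈ 0.0722 d⁻¹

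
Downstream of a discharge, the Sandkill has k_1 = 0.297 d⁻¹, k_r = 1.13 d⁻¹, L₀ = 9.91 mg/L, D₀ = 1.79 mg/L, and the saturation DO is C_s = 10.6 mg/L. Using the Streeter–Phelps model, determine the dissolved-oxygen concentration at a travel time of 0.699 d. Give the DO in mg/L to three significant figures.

k_1 L₀/(k_r−k_1) = 0.297×9.91/(1.13−0.297) = 2.943/0.8330 = 3.533 mg/L.
e^(−k_1 t) = e^(−0.297×0.6990) = 0.8125; e^(−k_r t) = e^(−1.13×0.6990) = 0.4539.
D = 3.533 × (0.8125 − 0.4539) + 1.79 × 0.4539 = 1.267 + 0.8125 = 2.080 mg/L.
DO = C_s − D = 10.6 − 2.080 = 8.520 mg/L.

DO ≈ 8.52 mg/L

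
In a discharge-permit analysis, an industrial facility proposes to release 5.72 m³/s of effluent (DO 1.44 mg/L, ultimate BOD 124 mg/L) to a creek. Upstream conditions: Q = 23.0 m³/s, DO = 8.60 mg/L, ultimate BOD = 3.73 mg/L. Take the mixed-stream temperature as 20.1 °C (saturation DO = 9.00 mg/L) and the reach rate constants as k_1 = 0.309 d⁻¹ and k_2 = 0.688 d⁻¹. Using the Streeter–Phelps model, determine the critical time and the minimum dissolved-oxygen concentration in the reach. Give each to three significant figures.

Mixed DO = (23.0×8.60 + 5.72×1.44)/(23.0+5.72) = 206.0/28.72 = 7.174 mg/L.
Mixed L₀ = (23.0×3.73 + 5.72×124)/(28.72) = 795.1/28.72 = 27.68 mg/L.
Initial deficit D₀ = C_s − DO₀ = 9.00 − 7.174 = 1.826 mg/L.
t_c = (1/0.3790) ln[(0.688/0.309)(1 − 1.826×0.3790/(0.309×27.68))] = 2.639 × ln(2.046) = 1.889 d.
D_c = (0.309/0.688) × 27.68 × e^(−0.309×1.889) = 0.4491 × 27.68 × 0.5578 = 6.935 mg/L.
Minimum DO = 9.00 − 6.935 = 2.065 mg/L.

t_c ≈ 1.89 d; minimum DO ≈ 2.07 mg/L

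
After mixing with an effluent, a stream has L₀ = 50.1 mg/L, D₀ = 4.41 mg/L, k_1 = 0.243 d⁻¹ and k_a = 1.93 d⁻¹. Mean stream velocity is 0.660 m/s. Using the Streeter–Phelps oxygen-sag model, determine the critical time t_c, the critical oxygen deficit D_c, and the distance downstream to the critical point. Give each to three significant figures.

t_c ≈ 0.669 d; D_c ≈ 5.36 mg/L; x_c ≈ 38.1 km

At the critical point dD/dt = 0, so k_1 L₀ e^(−k_1 t) = k_a D. Substituting D(t) from the Streeter–Phelps equation and solving for t gives
t_c = ln[(k_a/k_1)(1 − D₀(k_a−k_1)/(k_1 L₀))] / (k_a−k_1).
Here k_a−k_1 = 1.687 d⁻¹ and 1 − D₀(k_a−k_1)/(k_1 L₀) = 1 − 4.41×1.687/(0.243×50.1) = 0.3889, so
t_c = ln(7.942 × 0.3889) / 1.687 = 1.128 / 1.687 = 0.6685 d.
L(t_c) = L₀ e^(−k_1 t_c) = 50.1 × 0.8501 = 42.59 mg/L, and at the critical point k_a D_c = k_1 L, so D_c = (0.243/1.93) × 42.59 = 5.362 mg/L.
x_c = v t_c = 0.660 m/s × 0.6685 d × 86400 s/d = 38120 m ≈ 38.1 km.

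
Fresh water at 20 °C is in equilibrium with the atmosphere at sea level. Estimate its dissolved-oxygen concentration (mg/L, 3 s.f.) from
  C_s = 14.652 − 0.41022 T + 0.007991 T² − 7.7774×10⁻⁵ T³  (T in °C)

C_s ≈ 9.02 mg/L

C_s = 14.652 − 0.41022×20 + 0.007991×20² − 7.7774×10⁻⁵×20³ = 9.022 mg/L.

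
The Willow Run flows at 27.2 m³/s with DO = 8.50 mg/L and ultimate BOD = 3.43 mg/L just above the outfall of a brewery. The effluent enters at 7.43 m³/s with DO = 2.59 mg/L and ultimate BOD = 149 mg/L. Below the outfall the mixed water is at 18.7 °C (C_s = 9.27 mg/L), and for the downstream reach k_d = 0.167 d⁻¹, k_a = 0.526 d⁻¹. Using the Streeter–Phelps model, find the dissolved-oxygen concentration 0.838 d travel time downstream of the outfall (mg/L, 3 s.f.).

Mixed DO = (27.2×8.50 + 7.43×2.59)/(27.2+7.43) = 250.4/34.63 = 7.232 mg/L.
Mixed L₀ = (27.2×3.43 + 7.43×149)/(34.63) = 1200/34.63 = 34.66 mg/L.
Initial deficit D₀ = C_s − DO₀ = 9.27 − 7.232 = 2.038 mg/L.
D(0.838) = [0.167×34.66/(0.526−0.167)](e^(−0.167×0.838) − e^(−0.526×0.838)) + 2.038 e^(−0.526×0.838)
= 16.12 × (0.8694 − 0.6435) + 2.038 × 0.6435 = 4.954 mg/L.
DO = 9.27 − 4.954 = 4.316 mg/L.

DO ≈ 4.32 mg/L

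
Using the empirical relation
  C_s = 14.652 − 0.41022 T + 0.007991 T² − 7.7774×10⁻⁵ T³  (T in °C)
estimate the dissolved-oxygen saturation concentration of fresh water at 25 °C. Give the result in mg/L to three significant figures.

C_s = 14.652 − 0.41022×25 + 0.007991×25² − 7.7774×10⁻⁵×25³ = 8.176 mg/L.

C_s ≈ 8.18 mg/L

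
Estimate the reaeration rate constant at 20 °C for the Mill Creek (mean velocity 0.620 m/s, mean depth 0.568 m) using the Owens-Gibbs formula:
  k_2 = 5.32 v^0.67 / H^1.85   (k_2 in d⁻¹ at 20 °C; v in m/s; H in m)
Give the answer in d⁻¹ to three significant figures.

k_2 ≈ 11.0 d⁻¹

k_2 = 5.32 × 0.620^0.67 / 0.568^1.85 = 5.32 × 0.7259 / 0.3512 = 11.00 d⁻¹.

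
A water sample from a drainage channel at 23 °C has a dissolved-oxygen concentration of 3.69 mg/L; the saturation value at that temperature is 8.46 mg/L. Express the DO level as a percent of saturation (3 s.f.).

% saturation = C/C_s × 100 = 3.69/8.46 × 100 = 43.6 %.

43.6 % saturation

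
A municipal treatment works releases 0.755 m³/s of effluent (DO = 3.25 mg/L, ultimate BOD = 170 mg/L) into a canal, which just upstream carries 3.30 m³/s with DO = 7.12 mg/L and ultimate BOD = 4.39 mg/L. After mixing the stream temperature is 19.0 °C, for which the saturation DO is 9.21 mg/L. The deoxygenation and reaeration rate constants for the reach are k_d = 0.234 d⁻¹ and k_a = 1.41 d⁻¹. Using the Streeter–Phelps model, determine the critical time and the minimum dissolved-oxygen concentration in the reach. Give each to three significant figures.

t_c ≈ 1.09 d; minimum DO ≈ 4.68 mg/L

Mixed DO = (3.30×7.12 + 0.755×3.25)/(3.30+0.755) = 25.95/4.055 = 6.399 mg/L.
Mixed L₀ = (3.30×4.39 + 0.755×170)/(4.055) = 142.8/4.055 = 35.22 mg/L.
Initial deficit D₀ = C_s − DO₀ = 9.21 − 6.399 = 2.811 mg/L.
t_c = (1/1.176) ln[(1.41/0.234)(1 − 2.811×1.176/(0.234×35.22))] = 0.8503 × ln(3.609) = 1.091 d.
D_c = (0.234/1.41) × 35.22 × e^(−0.234×1.091) = 0.1660 × 35.22 × 0.7746 = 4.528 mg/L.
Minimum DO = 9.21 − 4.528 = 4.682 mg/L.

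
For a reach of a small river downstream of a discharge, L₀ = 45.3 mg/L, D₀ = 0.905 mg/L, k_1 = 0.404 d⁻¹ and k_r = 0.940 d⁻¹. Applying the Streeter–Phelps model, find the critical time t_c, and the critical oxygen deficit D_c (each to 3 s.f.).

At the critical point dD/dt = 0, so k_1 L₀ e^(−k_1 t) = k_r D. Substituting D(t) from the Streeter–Phelps equation and solving for t gives
t_c = ln[(k_r/k_1)(1 − D₀(k_r−k_1)/(k_1 L₀))] / (k_r−k_1).
Here k_r−k_1 = 0.5360 d⁻¹ and 1 − D₀(k_r−k_1)/(k_1 L₀) = 1 − 0.905×0.5360/(0.404×45.3) = 0.9735, so
t_c = ln(2.327 × 0.9735) / 0.5360 = 0.8176 / 0.5360 = 1.525 d.
L(t_c) = L₀ e^(−k_1 t_c) = 45.3 × 0.5400 = 24.46 mg/L, and at the critical point k_r D_c = k_1 L, so D_c = (0.404/0.940) × 24.46 = 10.51 mg/L.

t_c ≈ 1.53 d; D_c ≈ 10.5 mg/L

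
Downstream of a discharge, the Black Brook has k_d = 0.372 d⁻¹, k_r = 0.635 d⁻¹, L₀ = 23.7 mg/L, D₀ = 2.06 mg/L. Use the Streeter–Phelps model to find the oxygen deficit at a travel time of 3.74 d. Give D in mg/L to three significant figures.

k_d L₀/(k_r−k_d) = 0.372×23.7/(0.635−0.372) = 8.816/0.2630 = 33.52 mg/L.
e^(−k_d t) = e^(−0.372×3.740) = 0.2488; e^(−k_r t) = e^(−0.635×3.740) = 0.09302.
D = 33.52 × (0.2488 − 0.09302) + 2.06 × 0.09302 = 5.221 + 0.1916 = 5.412 mg/L.

D ≈ 5.41 mg/L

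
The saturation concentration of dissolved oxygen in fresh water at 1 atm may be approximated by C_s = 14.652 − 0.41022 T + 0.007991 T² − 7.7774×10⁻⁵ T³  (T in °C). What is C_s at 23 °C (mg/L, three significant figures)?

C_s ≈ 8.50 mg/L

C_s = 14.652 − 0.41022×23 + 0.007991×23² − 7.7774×10⁻⁵×23³ = 8.498 mg/L.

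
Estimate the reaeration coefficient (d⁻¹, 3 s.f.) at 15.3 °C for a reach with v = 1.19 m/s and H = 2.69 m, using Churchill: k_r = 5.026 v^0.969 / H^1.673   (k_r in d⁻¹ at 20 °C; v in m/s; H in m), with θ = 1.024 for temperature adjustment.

k_r ≈ 1.02 d⁻¹

k_r(20) = 5.026 × 1.19^0.969 / 2.69^1.673 = 5.026 × 1.184 / 5.236 = 1.136 d⁻¹.
k_r(15.3) = 1.136 × 1.024^(15.3−20) = 1.136 × 0.8945 = 1.016 d⁻¹.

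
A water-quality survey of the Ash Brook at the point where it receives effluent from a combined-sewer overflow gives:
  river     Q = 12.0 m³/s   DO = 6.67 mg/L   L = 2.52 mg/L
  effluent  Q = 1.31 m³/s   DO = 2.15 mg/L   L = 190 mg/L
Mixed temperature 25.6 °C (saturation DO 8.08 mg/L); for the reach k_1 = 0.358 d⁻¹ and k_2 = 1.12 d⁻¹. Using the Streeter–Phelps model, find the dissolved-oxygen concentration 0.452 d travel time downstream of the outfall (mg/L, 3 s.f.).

Mixed DO = (12.0×6.67 + 1.31×2.15)/(12.0+1.31) = 82.86/13.31 = 6.225 mg/L.
Mixed L₀ = (12.0×2.52 + 1.31×190)/(13.31) = 279.1/13.31 = 20.97 mg/L.
Initial deficit D₀ = C_s − DO₀ = 8.08 − 6.225 = 1.855 mg/L.
D(0.452) = [0.358×20.97/(1.12−0.358)](e^(−0.358×0.452) − e^(−1.12×0.452)) + 1.855 e^(−1.12×0.452)
= 9.853 × (0.8506 − 0.6028) + 1.855 × 0.6028 = 3.560 mg/L.
DO = 8.08 − 3.560 = 4.520 mg/L.

DO ≈ 4.52 mg/L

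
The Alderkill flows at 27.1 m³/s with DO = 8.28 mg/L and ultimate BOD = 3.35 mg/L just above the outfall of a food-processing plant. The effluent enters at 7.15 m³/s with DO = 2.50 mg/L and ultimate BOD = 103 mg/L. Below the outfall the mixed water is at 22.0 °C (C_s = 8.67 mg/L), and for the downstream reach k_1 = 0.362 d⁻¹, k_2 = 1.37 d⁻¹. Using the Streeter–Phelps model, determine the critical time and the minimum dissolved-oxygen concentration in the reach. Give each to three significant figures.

t_c ≈ 1.12 d; minimum DO ≈ 4.41 mg/L

Mixed DO = (27.1×8.28 + 7.15×2.50)/(27.1+7.15) = 242.3/34.25 = 7.073 mg/L.
Mixed L₀ = (27.1×3.35 + 7.15×103)/(34.25) = 827.2/34.25 = 24.15 mg/L.
Initial deficit D₀ = C_s − DO₀ = 8.67 − 7.073 = 1.597 mg/L.
t_c = (1/1.008) ln[(1.37/0.362)(1 − 1.597×1.008/(0.362×24.15))] = 0.9921 × ln(3.088) = 1.119 d.
D_c = (0.362/1.37) × 24.15 × e^(−0.362×1.119) = 0.2642 × 24.15 × 0.6670 = 4.257 mg/L.
Minimum DO = 8.67 − 4.257 = 4.413 mg/L.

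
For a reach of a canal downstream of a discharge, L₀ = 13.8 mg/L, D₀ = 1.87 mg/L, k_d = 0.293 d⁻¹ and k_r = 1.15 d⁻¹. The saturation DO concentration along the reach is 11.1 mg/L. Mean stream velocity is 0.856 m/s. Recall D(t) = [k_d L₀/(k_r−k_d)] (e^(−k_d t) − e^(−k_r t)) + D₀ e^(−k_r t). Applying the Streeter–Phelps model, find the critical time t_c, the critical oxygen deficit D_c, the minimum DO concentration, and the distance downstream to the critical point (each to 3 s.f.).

t_c ≈ 1.01 d; D_c ≈ 2.62 mg/L; min DO ≈ 8.48 mg/L; x_c ≈ 74.4 km

t_c = [1/(k_r−k_d)] ln[(k_r/k_d)(1 − D₀(k_r−k_d)/(k_d L₀))]
= [1/(1.15−0.293)] ln[(1.15/0.293)(1 − 1.87×0.8570/(0.293×13.8))]
= (1/0.8570) ln[3.925 × 0.6037] = 1.167 × ln(2.369) = 1.167 × 0.8626 = 1.007 d.
D_c = (k_d/k_r) L₀ e^(−k_d t_c) = (0.293/1.15) × 13.8 × e^(−0.293×1.007) = 0.2548 × 13.8 × 0.7446 = 2.618 mg/L.
Minimum DO = C_s − D_c = 11.1 − 2.618 = 8.482 mg/L.
x_c = v t_c = 0.856 m/s × 1.007 d × 86400 s/d = 74440 m ≈ 74.4 km.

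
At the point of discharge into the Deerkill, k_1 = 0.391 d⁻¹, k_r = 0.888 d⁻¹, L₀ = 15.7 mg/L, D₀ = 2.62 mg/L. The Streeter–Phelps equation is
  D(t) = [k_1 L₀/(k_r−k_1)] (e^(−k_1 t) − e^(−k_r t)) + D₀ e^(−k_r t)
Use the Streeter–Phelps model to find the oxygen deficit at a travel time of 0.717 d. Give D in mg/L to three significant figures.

D ≈ 4.18 mg/L

k_1 L₀/(k_r−k_1) = 0.391×15.7/(0.888−0.391) = 6.139/0.4970 = 12.35 mg/L.
e^(−k_1 t) = e^(−0.391×0.7170) = 0.7555; e^(−k_r t) = e^(−0.888×0.7170) = 0.5290.
D = 12.35 × (0.7555 − 0.5290) + 2.62 × 0.5290 = 2.797 + 1.386 = 4.183 mg/L.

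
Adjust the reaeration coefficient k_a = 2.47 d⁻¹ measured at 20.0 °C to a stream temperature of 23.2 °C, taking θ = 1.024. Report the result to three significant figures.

k_a ≈ 2.66 d⁻¹

k_a(T₂) = k_a(T₁) · θ^(T₂−T₁) = 2.47 × 1.024^(23.2−20.0)
= 2.47 × 1.024^3.20 = 2.47 × 1.079 = 2.665 d⁻¹.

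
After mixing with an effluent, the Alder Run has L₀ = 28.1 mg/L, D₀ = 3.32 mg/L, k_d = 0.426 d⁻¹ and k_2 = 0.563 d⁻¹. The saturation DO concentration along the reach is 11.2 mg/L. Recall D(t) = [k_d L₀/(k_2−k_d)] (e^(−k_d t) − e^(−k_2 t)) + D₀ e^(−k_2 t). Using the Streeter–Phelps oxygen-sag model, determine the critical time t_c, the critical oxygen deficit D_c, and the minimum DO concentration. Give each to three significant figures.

t_c ≈ 1.75 d; D_c ≈ 10.1 mg/L; min DO ≈ 1.12 mg/L

At the critical point dD/dt = 0, so k_d L₀ e^(−k_d t) = k_2 D. Substituting D(t) from the Streeter–Phelps equation and solving for t gives
t_c = ln[(k_2/k_d)(1 − D₀(k_2−k_d)/(k_d L₀))] / (k_2−k_d).
Here k_2−k_d = 0.1370 d⁻¹ and 1 − D₀(k_2−k_d)/(k_d L₀) = 1 − 3.32×0.1370/(0.426×28.1) = 0.9620, so
t_c = ln(1.322 × 0.9620) / 0.1370 = 0.2401 / 0.1370 = 1.753 d.
D_c = (k_d/k_2) L₀ e^(−k_d t_c) = (0.426/0.563) × 28.1 × e^(−0.426×1.753) = 0.7567 × 28.1 × 0.4740 = 10.08 mg/L.
Minimum DO = C_s − D_c = 11.2 − 10.08 = 1.122 mg/L.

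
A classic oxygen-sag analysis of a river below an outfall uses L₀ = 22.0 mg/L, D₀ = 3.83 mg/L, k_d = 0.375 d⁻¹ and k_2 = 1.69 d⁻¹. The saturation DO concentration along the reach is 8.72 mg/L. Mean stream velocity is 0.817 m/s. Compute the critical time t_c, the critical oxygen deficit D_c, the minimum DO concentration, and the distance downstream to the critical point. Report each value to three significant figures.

At the critical point dD/dt = 0, so k_d L₀ e^(−k_d t) = k_2 D. Substituting D(t) from the Streeter–Phelps equation and solving for t gives
t_c = ln[(k_2/k_d)(1 − D₀(k_2−k_d)/(k_d L₀))] / (k_2−k_d).
Here k_2−k_d = 1.315 d⁻¹ and 1 − D₀(k_2−k_d)/(k_d L₀) = 1 − 3.83×1.315/(0.375×22.0) = 0.3895, so
t_c = ln(4.507 × 0.3895) / 1.315 = 0.5627 / 1.315 = 0.4279 d.
L(t_c) = L₀ e^(−k_d t_c) = 22.0 × 0.8517 = 18.74 mg/L, and at the critical point k_2 D_c = k_d L, so D_c = (0.375/1.69) × 18.74 = 4.158 mg/L.
Minimum DO = C_s − D_c = 8.72 − 4.158 = 4.562 mg/L.
x_c = v t_c = 0.817 m/s × 0.4279 d × 86400 s/d = 30210 m ≈ 30.2 km.

t_c ≈ 0.428 d; D_c ≈ 4.16 mg/L; min DO ≈ 4.56 mg/L; x_c ≈ 30.2 km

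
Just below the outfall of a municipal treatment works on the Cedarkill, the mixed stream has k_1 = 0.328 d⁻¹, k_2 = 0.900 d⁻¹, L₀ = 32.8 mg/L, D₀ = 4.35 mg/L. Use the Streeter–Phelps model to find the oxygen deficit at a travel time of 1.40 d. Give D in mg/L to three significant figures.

D ≈ 7.78 mg/L

k_1 L₀/(k_2−k_1) = 0.328×32.8/(0.900−0.328) = 10.76/0.5720 = 18.81 mg/L.
e^(−k_1 t) = e^(−0.328×1.400) = 0.6318; e^(−k_2 t) = e^(−0.900×1.400) = 0.2837.
D = 18.81 × (0.6318 − 0.2837) + 4.35 × 0.2837 = 6.548 + 1.234 = 7.782 mg/L.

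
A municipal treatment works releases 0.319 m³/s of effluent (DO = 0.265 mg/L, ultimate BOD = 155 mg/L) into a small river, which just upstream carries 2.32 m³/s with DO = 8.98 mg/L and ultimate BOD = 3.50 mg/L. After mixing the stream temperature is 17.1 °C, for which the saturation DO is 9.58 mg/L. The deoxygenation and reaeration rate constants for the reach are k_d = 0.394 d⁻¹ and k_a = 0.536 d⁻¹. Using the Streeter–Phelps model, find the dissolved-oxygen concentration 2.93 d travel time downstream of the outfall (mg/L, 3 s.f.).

DO ≈ 2.74 mg/L

Mixed DO = (2.32×8.98 + 0.319×0.265)/(2.32+0.319) = 20.92/2.639 = 7.927 mg/L.
Mixed L₀ = (2.32×3.50 + 0.319×155)/(2.639) = 57.56/2.639 = 21.81 mg/L.
Initial deficit D₀ = C_s − DO₀ = 9.58 − 7.927 = 1.653 mg/L.
D(2.93) = [0.394×21.81/(0.536−0.394)](e^(−0.394×2.93) − e^(−0.536×2.93)) + 1.653 e^(−0.536×2.93)
= 60.52 × (0.3152 − 0.2079) + 1.653 × 0.2079 = 6.838 mg/L.
DO = 9.58 − 6.838 = 2.742 mg/L.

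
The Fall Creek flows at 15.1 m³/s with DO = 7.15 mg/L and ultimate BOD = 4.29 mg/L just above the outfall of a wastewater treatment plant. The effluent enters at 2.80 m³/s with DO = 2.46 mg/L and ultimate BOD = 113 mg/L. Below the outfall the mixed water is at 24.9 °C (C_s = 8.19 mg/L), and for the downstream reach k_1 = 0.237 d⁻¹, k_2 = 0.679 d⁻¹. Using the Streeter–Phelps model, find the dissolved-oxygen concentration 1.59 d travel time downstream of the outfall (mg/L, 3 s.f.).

Mixed DO = (15.1×7.15 + 2.80×2.46)/(15.1+2.80) = 114.9/17.90 = 6.416 mg/L.
Mixed L₀ = (15.1×4.29 + 2.80×113)/(17.90) = 381.2/17.90 = 21.29 mg/L.
Initial deficit D₀ = C_s − DO₀ = 8.19 − 6.416 = 1.774 mg/L.
D(1.59) = [0.237×21.29/(0.679−0.237)](e^(−0.237×1.59) − e^(−0.679×1.59)) + 1.774 e^(−0.679×1.59)
= 11.42 × (0.6860 − 0.3397) + 1.774 × 0.3397 = 4.557 mg/L.
DO = 8.19 − 4.557 = 3.633 mg/L.

DO ≈ 3.63 mg/L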